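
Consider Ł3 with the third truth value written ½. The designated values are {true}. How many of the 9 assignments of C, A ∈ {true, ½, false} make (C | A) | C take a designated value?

5

Of the 9 assignments, 5 give a value in {true}.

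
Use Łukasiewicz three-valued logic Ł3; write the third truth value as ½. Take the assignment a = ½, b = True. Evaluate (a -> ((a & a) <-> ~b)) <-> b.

a & a = ½ & ½ = ½
~b = ~True = False
(a & a) <-> ~b = ½ <-> False = ½  [1 − |½−0|]
a -> ((a & a) <-> ~b) = ½ -> ½ = True
(a -> ((a & a) <-> ~b)) <-> b = True <-> True = True

True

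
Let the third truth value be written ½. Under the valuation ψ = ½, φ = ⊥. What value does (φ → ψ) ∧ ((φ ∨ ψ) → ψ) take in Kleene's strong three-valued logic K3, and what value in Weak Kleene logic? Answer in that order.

In Kleene's strong three-valued logic K3: φ → ψ = ⊥ → ½ = ⊤
φ ∨ ψ = ⊥ ∨ ½ = ½
(φ ∨ ψ) → ψ = ½ → ½ = ½
(φ → ψ) ∧ ((φ ∨ ψ) → ψ) = ⊤ ∧ ½ = ½
In Weak Kleene logic: φ → ψ = ⊥ → ½ = ½  [any arg is the third value ⇒ result is the third value]
φ ∨ ψ = ⊥ ∨ ½ = ½
(φ ∨ ψ) → ψ = ½ → ½ = ½
(φ → ψ) ∧ ((φ ∨ ψ) → ψ) = ½ ∧ ½ = ½

½; ½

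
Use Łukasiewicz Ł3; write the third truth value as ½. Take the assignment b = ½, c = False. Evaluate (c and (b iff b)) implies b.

b iff b = ½ iff ½ = True  [1 − |½−½|]
c and (b iff b) = False and True = False
(c and (b iff b)) implies b = False implies ½ = True

True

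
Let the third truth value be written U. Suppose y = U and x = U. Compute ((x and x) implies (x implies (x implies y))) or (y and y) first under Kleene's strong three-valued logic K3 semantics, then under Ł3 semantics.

In Kleene's strong three-valued logic K3: x and x = U and U = U
x implies y = U implies U = U  [not U or U]
x implies (x implies y) = U implies U = U
(x and x) implies (x implies (x implies y)) = U implies U = U
y and y = U and U = U
((x and x) implies (x implies (x implies y))) or (y and y) = U or U = U
In Ł3: x and x = U and U = U
x implies y = U implies U = T  [min(1, 1−½+½)]
x implies (x implies y) = U implies T = T
(x and x) implies (x implies (x implies y)) = U implies T = T
y and y = U and U = U
((x and x) implies (x implies (x implies y))) or (y and y) = T or U = T
They differ because Kleene's strong three-valued logic K3 and Ł3 treat U differently under implication.

U; T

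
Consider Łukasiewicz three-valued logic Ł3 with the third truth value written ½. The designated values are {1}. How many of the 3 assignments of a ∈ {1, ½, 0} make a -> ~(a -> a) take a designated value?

1

a=1: 0 ·
a=½: ½ ·
a=0: 1 ✓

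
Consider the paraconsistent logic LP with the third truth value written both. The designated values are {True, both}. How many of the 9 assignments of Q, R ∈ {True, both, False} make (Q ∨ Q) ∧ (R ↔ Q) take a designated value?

5

Of the 9 assignments, 5 give a value in {True, both}.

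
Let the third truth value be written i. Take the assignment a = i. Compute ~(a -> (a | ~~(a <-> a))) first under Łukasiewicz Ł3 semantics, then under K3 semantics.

In Łukasiewicz Ł3: a <-> a = i <-> i = true
~(a <-> a) = ~true = false
~~(a <-> a) = ~false = true
a | ~~(a <-> a) = i | true = true
a -> (a | ~~(a <-> a)) = i -> true = true
~(a -> (a | ~~(a <-> a))) = ~true = false
In K3: a <-> a = i <-> i = i
~(a <-> a) = ~i = i
~~(a <-> a) = ~i = i
a | ~~(a <-> a) = i | i = i
a -> (a | ~~(a <-> a)) = i -> i = i  [~i | i]
~(a -> (a | ~~(a <-> a))) = ~i = i
They differ because Łukasiewicz Ł3 and K3 treat i differently under implication.

false; i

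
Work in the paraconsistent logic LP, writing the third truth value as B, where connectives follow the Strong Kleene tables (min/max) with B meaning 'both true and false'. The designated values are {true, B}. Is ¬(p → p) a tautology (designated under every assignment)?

Countermodel: p=true gives false, which is not designated.

No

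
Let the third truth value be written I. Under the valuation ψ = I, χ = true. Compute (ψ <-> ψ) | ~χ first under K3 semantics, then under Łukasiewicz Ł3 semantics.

I; true

In K3: ψ <-> ψ = I <-> I = I
~χ = ~true = false
(ψ <-> ψ) | ~χ = I | false = I
In Łukasiewicz Ł3: ψ <-> ψ = I <-> I = true  [1 − |½−½|]
~χ = ~true = false
(ψ <-> ψ) | ~χ = true | false = true
They differ because K3 and Łukasiewicz Ł3 treat I differently under implication.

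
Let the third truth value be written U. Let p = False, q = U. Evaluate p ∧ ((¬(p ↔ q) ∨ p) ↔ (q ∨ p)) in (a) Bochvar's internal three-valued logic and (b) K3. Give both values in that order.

U; False

In Bochvar's internal three-valued logic: p ↔ q = False ↔ U = U
¬(p ↔ q) = ¬U = U
¬(p ↔ q) ∨ p = U ∨ False = U
q ∨ p = U ∨ False = U
(¬(p ↔ q) ∨ p) ↔ (q ∨ p) = U ↔ U = U
p ∧ ((¬(p ↔ q) ∨ p) ↔ (q ∨ p)) = False ∧ U = U
In K3: p ↔ q = False ↔ U = U
¬(p ↔ q) = ¬U = U
¬(p ↔ q) ∨ p = U ∨ False = U
q ∨ p = U ∨ False = U
(¬(p ↔ q) ∨ p) ↔ (q ∨ p) = U ↔ U = U
p ∧ ((¬(p ↔ q) ∨ p) ↔ (q ∨ p)) = False ∧ U = False
They differ because Bochvar's internal three-valued logic and K3 treat U differently under the binary connectives.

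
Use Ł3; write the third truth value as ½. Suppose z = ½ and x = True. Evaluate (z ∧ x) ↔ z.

z ∧ x = ½ ∧ True = ½
(z ∧ x) ↔ z = ½ ↔ ½ = True  [1 − |½−½|]

True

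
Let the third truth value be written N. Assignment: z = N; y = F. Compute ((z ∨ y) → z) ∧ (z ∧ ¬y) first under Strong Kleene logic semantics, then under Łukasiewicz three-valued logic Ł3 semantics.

N; N

In Strong Kleene logic: z ∨ y = N ∨ F = N
(z ∨ y) → z = N → N = N  [¬N ∨ N]
¬y = ¬F = T
z ∧ ¬y = N ∧ T = N
((z ∨ y) → z) ∧ (z ∧ ¬y) = N ∧ N = N
In Łukasiewicz three-valued logic Ł3: z ∨ y = N ∨ F = N
(z ∨ y) → z = N → N = T  [min(1, 1−½+½)]
¬y = ¬F = T
z ∧ ¬y = N ∧ T = N
((z ∨ y) → z) ∧ (z ∧ ¬y) = T ∧ N = N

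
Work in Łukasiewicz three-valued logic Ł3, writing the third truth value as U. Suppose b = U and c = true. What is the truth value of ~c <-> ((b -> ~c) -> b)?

false

~c = ~true = false
~c = ~true = false
b -> ~c = U -> false = U
(b -> ~c) -> b = U -> U = true
~c <-> ((b -> ~c) -> b) = false <-> true = false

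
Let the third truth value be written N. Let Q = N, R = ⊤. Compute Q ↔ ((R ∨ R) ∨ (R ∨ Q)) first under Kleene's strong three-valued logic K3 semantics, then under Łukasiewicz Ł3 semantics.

N; N

In Kleene's strong three-valued logic K3: R ∨ R = ⊤ ∨ ⊤ = ⊤
R ∨ Q = ⊤ ∨ N = ⊤
(R ∨ R) ∨ (R ∨ Q) = ⊤ ∨ ⊤ = ⊤
Q ↔ ((R ∨ R) ∨ (R ∨ Q)) = N ↔ ⊤ = N
In Łukasiewicz Ł3: R ∨ R = ⊤ ∨ ⊤ = ⊤
R ∨ Q = ⊤ ∨ N = ⊤
(R ∨ R) ∨ (R ∨ Q) = ⊤ ∨ ⊤ = ⊤
Q ↔ ((R ∨ R) ∨ (R ∨ Q)) = N ↔ ⊤ = N  [1 − |½−1|]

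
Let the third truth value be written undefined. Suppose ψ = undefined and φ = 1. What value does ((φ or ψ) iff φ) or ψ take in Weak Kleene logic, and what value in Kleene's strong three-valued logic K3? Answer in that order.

In Weak Kleene logic: φ or ψ = 1 or undefined = undefined
(φ or ψ) iff φ = undefined iff 1 = undefined
((φ or ψ) iff φ) or ψ = undefined or undefined = undefined
In Kleene's strong three-valued logic K3: φ or ψ = 1 or undefined = 1
(φ or ψ) iff φ = 1 iff 1 = 1
((φ or ψ) iff φ) or ψ = 1 or undefined = 1
They differ because Weak Kleene logic and Kleene's strong three-valued logic K3 treat undefined differently under the binary connectives.

undefined; 1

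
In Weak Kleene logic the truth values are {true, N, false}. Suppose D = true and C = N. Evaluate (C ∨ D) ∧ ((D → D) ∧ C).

C ∨ D = N ∨ true = N
D → D = true → true = true
(D → D) ∧ C = true ∧ N = N
(C ∨ D) ∧ ((D → D) ∧ C) = N ∧ N = N

N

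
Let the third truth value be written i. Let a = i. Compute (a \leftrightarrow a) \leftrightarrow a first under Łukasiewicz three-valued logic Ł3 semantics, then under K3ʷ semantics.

In Łukasiewicz three-valued logic Ł3: a \leftrightarrow a = i \leftrightarrow i = T  [1 − |½−½|]
(a \leftrightarrow a) \leftrightarrow a = T \leftrightarrow i = i
In K3ʷ: a \leftrightarrow a = i \leftrightarrow i = i
(a \leftrightarrow a) \leftrightarrow a = i \leftrightarrow i = i

i; i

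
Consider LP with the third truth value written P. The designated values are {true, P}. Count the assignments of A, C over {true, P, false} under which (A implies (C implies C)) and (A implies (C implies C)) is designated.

9

Of the 9 assignments, 9 give a value in {true, P}.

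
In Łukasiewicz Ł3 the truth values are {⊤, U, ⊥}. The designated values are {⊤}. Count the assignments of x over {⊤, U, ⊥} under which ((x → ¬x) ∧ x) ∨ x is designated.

1

x=⊤: ⊤ ✓
x=U: U ·
x=⊥: ⊥ ·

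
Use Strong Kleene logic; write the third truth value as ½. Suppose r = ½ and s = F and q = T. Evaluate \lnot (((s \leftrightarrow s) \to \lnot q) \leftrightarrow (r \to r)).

s \leftrightarrow s = F \leftrightarrow F = T
\lnot q = \lnot T = F
(s \leftrightarrow s) \to \lnot q = T \to F = F
r \to r = ½ \to ½ = ½  [\lnot ½ \lor ½]
((s \leftrightarrow s) \to \lnot q) \leftrightarrow (r \to r) = F \leftrightarrow ½ = ½
\lnot (((s \leftrightarrow s) \to \lnot q) \leftrightarrow (r \to r)) = \lnot ½ = ½

½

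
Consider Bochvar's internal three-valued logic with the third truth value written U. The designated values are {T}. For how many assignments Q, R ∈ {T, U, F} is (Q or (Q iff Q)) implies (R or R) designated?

2

Designated under: (Q=T, R=T); (Q=F, R=T).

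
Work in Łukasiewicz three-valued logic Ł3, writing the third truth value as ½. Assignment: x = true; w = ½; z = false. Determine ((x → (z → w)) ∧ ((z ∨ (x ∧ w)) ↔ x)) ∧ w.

z → w = false → ½ = true  [min(1, 1−0+½)]
x → (z → w) = true → true = true
x ∧ w = true ∧ ½ = ½
z ∨ (x ∧ w) = false ∨ ½ = ½
(z ∨ (x ∧ w)) ↔ x = ½ ↔ true = ½
(x → (z → w)) ∧ ((z ∨ (x ∧ w)) ↔ x) = true ∧ ½ = ½
((x → (z → w)) ∧ ((z ∨ (x ∧ w)) ↔ x)) ∧ w = ½ ∧ ½ = ½

½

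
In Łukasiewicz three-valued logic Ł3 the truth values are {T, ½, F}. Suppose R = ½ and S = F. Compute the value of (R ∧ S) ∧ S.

R ∧ S = ½ ∧ F = F
(R ∧ S) ∧ S = F ∧ F = F

F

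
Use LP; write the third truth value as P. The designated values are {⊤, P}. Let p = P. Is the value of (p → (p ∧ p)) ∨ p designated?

p ∧ p = P ∧ P = P
p → (p ∧ p) = P → P = P  [¬P ∨ P]
(p → (p ∧ p)) ∨ p = P ∨ P = P
P ∈ {⊤, P}.

Yes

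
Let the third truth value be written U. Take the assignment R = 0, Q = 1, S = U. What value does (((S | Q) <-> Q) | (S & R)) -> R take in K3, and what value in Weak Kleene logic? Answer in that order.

In K3: S | Q = U | 1 = 1
(S | Q) <-> Q = 1 <-> 1 = 1
S & R = U & 0 = 0
((S | Q) <-> Q) | (S & R) = 1 | 0 = 1
(((S | Q) <-> Q) | (S & R)) -> R = 1 -> 0 = 0
In Weak Kleene logic: S | Q = U | 1 = U
(S | Q) <-> Q = U <-> 1 = U
S & R = U & 0 = U
((S | Q) <-> Q) | (S & R) = U | U = U
(((S | Q) <-> Q) | (S & R)) -> R = U -> 0 = U
They differ because K3 and Weak Kleene logic treat U differently under the binary connectives.

0; U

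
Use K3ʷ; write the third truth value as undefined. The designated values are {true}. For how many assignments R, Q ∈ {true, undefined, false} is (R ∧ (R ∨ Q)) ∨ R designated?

2

Designated under: (R=true, Q=true); (R=true, Q=false).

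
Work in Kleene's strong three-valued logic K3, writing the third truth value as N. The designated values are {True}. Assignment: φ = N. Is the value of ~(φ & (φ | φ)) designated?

No

φ | φ = N | N = N
φ & (φ | φ) = N & N = N
~(φ & (φ | φ)) = ~N = N
N ∉ {True}.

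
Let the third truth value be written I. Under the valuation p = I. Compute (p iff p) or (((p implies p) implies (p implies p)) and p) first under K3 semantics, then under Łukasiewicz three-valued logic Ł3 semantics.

I; True

In K3: p iff p = I iff I = I
p implies p = I implies I = I  [not I or I]
p implies p = I implies I = I
(p implies p) implies (p implies p) = I implies I = I
((p implies p) implies (p implies p)) and p = I and I = I
(p iff p) or (((p implies p) implies (p implies p)) and p) = I or I = I
In Łukasiewicz three-valued logic Ł3: p iff p = I iff I = True  [1 − |½−½|]
p implies p = I implies I = True
p implies p = I implies I = True
(p implies p) implies (p implies p) = True implies True = True
((p implies p) implies (p implies p)) and p = True and I = I
(p iff p) or (((p implies p) implies (p implies p)) and p) = True or I = True
They differ because K3 and Łukasiewicz three-valued logic Ł3 treat I differently under implication.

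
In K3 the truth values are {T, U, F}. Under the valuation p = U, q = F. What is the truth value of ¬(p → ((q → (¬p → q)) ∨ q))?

¬p = ¬U = U
¬p → q = U → F = U  [¬U ∨ F]
q → (¬p → q) = F → U = T
(q → (¬p → q)) ∨ q = T ∨ F = T
p → ((q → (¬p → q)) ∨ q) = U → T = T
¬(p → ((q → (¬p → q)) ∨ q)) = ¬T = F

F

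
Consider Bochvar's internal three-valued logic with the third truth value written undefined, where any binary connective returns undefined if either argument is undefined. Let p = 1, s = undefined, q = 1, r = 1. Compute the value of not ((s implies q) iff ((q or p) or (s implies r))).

s implies q = undefined implies 1 = undefined  [any arg is the third value ⇒ result is the third value]
q or p = 1 or 1 = 1
s implies r = undefined implies 1 = undefined
(q or p) or (s implies r) = 1 or undefined = undefined
(s implies q) iff ((q or p) or (s implies r)) = undefined iff undefined = undefined
not ((s implies q) iff ((q or p) or (s implies r))) = not undefined = undefined

undefined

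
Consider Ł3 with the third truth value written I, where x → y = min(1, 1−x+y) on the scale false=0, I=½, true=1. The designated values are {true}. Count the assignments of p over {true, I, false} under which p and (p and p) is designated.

1

p=true: true ✓
p=I: I ·
p=false: false ·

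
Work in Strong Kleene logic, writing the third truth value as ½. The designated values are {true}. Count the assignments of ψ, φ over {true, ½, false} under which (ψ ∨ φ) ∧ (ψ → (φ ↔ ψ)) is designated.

2

Designated under: (ψ=true, φ=true); (ψ=false, φ=true).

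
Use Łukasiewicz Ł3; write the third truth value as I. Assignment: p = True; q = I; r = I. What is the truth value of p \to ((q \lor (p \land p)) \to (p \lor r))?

p \land p = True \land True = True
q \lor (p \land p) = I \lor True = True
p \lor r = True \lor I = True
(q \lor (p \land p)) \to (p \lor r) = True \to True = True
p \to ((q \lor (p \land p)) \to (p \lor r)) = True \to True = True

True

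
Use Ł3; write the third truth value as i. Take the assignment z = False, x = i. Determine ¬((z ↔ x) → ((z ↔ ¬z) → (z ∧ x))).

False

z ↔ x = False ↔ i = i  [1 − |0−½|]
¬z = ¬False = True
z ↔ ¬z = False ↔ True = False
z ∧ x = False ∧ i = False
(z ↔ ¬z) → (z ∧ x) = False → False = True
(z ↔ x) → ((z ↔ ¬z) → (z ∧ x)) = i → True = True
¬((z ↔ x) → ((z ↔ ¬z) → (z ∧ x))) = ¬True = False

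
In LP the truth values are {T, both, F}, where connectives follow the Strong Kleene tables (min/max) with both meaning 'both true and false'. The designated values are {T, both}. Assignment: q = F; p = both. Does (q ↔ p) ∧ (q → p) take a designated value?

q ↔ p = F ↔ both = both
q → p = F → both = T
(q ↔ p) ∧ (q → p) = both ∧ T = both
both ∈ {T, both}.

Yes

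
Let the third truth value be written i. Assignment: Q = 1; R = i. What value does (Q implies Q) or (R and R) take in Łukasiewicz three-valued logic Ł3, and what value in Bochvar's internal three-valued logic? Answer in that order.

1; i

In Łukasiewicz three-valued logic Ł3: Q implies Q = 1 implies 1 = 1
R and R = i and i = i
(Q implies Q) or (R and R) = 1 or i = 1
In Bochvar's internal three-valued logic: Q implies Q = 1 implies 1 = 1
R and R = i and i = i
(Q implies Q) or (R and R) = 1 or i = i
They differ because Łukasiewicz three-valued logic Ł3 and Bochvar's internal three-valued logic treat i differently under the binary connectives.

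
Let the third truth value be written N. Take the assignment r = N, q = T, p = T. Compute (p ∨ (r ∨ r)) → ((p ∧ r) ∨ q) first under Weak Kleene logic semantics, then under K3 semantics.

In Weak Kleene logic: r ∨ r = N ∨ N = N
p ∨ (r ∨ r) = T ∨ N = N
p ∧ r = T ∧ N = N
(p ∧ r) ∨ q = N ∨ T = N
(p ∨ (r ∨ r)) → ((p ∧ r) ∨ q) = N → N = N  [any arg is the third value ⇒ result is the third value]
In K3: r ∨ r = N ∨ N = N
p ∨ (r ∨ r) = T ∨ N = T
p ∧ r = T ∧ N = N
(p ∧ r) ∨ q = N ∨ T = T
(p ∨ (r ∨ r)) → ((p ∧ r) ∨ q) = T → T = T
They differ because Weak Kleene logic and K3 treat N differently under the binary connectives.

N; T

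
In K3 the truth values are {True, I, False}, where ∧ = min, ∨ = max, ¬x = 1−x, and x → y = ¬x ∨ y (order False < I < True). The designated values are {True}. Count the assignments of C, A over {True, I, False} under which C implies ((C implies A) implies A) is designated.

Of the 9 assignments, 6 give a value in {True}.

6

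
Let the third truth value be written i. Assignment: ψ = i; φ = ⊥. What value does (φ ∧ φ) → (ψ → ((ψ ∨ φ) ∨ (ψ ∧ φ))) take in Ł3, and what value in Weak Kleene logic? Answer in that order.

⊤; i

In Ł3: φ ∧ φ = ⊥ ∧ ⊥ = ⊥
ψ ∨ φ = i ∨ ⊥ = i
ψ ∧ φ = i ∧ ⊥ = ⊥
(ψ ∨ φ) ∨ (ψ ∧ φ) = i ∨ ⊥ = i
ψ → ((ψ ∨ φ) ∨ (ψ ∧ φ)) = i → i = ⊤
(φ ∧ φ) → (ψ → ((ψ ∨ φ) ∨ (ψ ∧ φ))) = ⊥ → ⊤ = ⊤
In Weak Kleene logic: φ ∧ φ = ⊥ ∧ ⊥ = ⊥
ψ ∨ φ = i ∨ ⊥ = i
ψ ∧ φ = i ∧ ⊥ = i
(ψ ∨ φ) ∨ (ψ ∧ φ) = i ∨ i = i
ψ → ((ψ ∨ φ) ∨ (ψ ∧ φ)) = i → i = i
(φ ∧ φ) → (ψ → ((ψ ∨ φ) ∨ (ψ ∧ φ))) = ⊥ → i = i
They differ because Ł3 and Weak Kleene logic treat i differently under the binary connectives.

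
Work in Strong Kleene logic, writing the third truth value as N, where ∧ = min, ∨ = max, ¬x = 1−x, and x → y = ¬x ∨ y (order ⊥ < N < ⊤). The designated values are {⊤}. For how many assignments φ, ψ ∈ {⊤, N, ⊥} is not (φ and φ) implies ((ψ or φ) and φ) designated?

3

Designated under: (φ=⊤, ψ=⊤); (φ=⊤, ψ=N); (φ=⊤, ψ=⊥).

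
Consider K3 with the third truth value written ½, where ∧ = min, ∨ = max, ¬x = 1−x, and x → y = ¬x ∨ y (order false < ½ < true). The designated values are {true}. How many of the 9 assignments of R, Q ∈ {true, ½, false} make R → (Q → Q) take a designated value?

Of the 9 assignments, 7 give a value in {true}.

7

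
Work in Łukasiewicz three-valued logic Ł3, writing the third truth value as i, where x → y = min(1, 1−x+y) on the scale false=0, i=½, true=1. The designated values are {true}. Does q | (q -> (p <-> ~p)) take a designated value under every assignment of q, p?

Countermodel: q=i, p=true gives i, which is not designated.

No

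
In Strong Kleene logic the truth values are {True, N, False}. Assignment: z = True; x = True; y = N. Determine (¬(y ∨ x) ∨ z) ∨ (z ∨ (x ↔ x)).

y ∨ x = N ∨ True = True
¬(y ∨ x) = ¬True = False
¬(y ∨ x) ∨ z = False ∨ True = True
x ↔ x = True ↔ True = True
z ∨ (x ↔ x) = True ∨ True = True
(¬(y ∨ x) ∨ z) ∨ (z ∨ (x ↔ x)) = True ∨ True = True

True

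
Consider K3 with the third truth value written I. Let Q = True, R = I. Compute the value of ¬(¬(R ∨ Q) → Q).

False

R ∨ Q = I ∨ True = True
¬(R ∨ Q) = ¬True = False
¬(R ∨ Q) → Q = False → True = True
¬(¬(R ∨ Q) → Q) = ¬True = False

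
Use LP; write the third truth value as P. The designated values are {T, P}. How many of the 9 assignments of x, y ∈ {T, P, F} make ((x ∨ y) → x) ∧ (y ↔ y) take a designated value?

8

Of the 9 assignments, 8 give a value in {T, P}.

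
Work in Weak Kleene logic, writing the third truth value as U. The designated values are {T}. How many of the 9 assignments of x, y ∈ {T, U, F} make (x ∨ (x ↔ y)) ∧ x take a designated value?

Designated under: (x=T, y=T); (x=T, y=F).

2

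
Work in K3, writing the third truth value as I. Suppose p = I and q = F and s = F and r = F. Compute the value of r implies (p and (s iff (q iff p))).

T

q iff p = F iff I = I
s iff (q iff p) = F iff I = I
p and (s iff (q iff p)) = I and I = I
r implies (p and (s iff (q iff p))) = F implies I = T  [not F or I]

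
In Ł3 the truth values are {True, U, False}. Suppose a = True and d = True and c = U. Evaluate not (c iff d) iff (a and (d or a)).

c iff d = U iff True = U  [1 − |½−1|]
not (c iff d) = not U = U
d or a = True or True = True
a and (d or a) = True and True = True
not (c iff d) iff (a and (d or a)) = U iff True = U

U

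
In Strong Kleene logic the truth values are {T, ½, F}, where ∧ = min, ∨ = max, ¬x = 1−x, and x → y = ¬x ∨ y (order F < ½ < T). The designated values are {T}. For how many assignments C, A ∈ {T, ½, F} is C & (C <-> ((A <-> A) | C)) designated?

3

Designated under: (C=T, A=T); (C=T, A=½); (C=T, A=F).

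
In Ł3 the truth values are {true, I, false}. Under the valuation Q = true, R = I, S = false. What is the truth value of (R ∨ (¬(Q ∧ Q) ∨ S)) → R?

Q ∧ Q = true ∧ true = true
¬(Q ∧ Q) = ¬true = false
¬(Q ∧ Q) ∨ S = false ∨ false = false
R ∨ (¬(Q ∧ Q) ∨ S) = I ∨ false = I
(R ∨ (¬(Q ∧ Q) ∨ S)) → R = I → I = true  [min(1, 1−½+½)]

true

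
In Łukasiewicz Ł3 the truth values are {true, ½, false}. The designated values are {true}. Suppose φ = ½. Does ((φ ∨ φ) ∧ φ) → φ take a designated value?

φ ∨ φ = ½ ∨ ½ = ½
(φ ∨ φ) ∧ φ = ½ ∧ ½ = ½
((φ ∨ φ) ∧ φ) → φ = ½ → ½ = true  [min(1, 1−½+½)]
true ∈ {true}.

Yes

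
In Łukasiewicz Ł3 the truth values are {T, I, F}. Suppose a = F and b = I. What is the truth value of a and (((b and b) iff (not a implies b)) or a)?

F

b and b = I and I = I
not a = not F = T
not a implies b = T implies I = I  [min(1, 1−1+½)]
(b and b) iff (not a implies b) = I iff I = T
((b and b) iff (not a implies b)) or a = T or F = T
a and (((b and b) iff (not a implies b)) or a) = F and T = F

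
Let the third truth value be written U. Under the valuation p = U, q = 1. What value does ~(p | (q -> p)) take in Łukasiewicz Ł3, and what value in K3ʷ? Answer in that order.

U; U

In Łukasiewicz Ł3: q -> p = 1 -> U = U  [min(1, 1−1+½)]
p | (q -> p) = U | U = U
~(p | (q -> p)) = ~U = U
In K3ʷ: q -> p = 1 -> U = U
p | (q -> p) = U | U = U
~(p | (q -> p)) = ~U = U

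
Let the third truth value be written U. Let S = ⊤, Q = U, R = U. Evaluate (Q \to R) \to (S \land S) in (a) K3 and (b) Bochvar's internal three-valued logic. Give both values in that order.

⊤; U

In K3: Q \to R = U \to U = U  [\lnot U \lor U]
S \land S = ⊤ \land ⊤ = ⊤
(Q \to R) \to (S \land S) = U \to ⊤ = ⊤
In Bochvar's internal three-valued logic: Q \to R = U \to U = U  [any arg is the third value ⇒ result is the third value]
S \land S = ⊤ \land ⊤ = ⊤
(Q \to R) \to (S \land S) = U \to ⊤ = U
They differ because K3 and Bochvar's internal three-valued logic treat U differently under the binary connectives.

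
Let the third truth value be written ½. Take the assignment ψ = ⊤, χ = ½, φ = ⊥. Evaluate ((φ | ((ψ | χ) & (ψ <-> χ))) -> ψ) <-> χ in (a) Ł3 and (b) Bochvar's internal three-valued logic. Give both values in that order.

½; ½

In Ł3: ψ | χ = ⊤ | ½ = ⊤
ψ <-> χ = ⊤ <-> ½ = ½  [1 − |1−½|]
(ψ | χ) & (ψ <-> χ) = ⊤ & ½ = ½
φ | ((ψ | χ) & (ψ <-> χ)) = ⊥ | ½ = ½
(φ | ((ψ | χ) & (ψ <-> χ))) -> ψ = ½ -> ⊤ = ⊤
((φ | ((ψ | χ) & (ψ <-> χ))) -> ψ) <-> χ = ⊤ <-> ½ = ½
In Bochvar's internal three-valued logic: ψ | χ = ⊤ | ½ = ½
ψ <-> χ = ⊤ <-> ½ = ½
(ψ | χ) & (ψ <-> χ) = ½ & ½ = ½
φ | ((ψ | χ) & (ψ <-> χ)) = ⊥ | ½ = ½
(φ | ((ψ | χ) & (ψ <-> χ))) -> ψ = ½ -> ⊤ = ½  [any arg is the third value ⇒ result is the third value]
((φ | ((ψ | χ) & (ψ <-> χ))) -> ψ) <-> χ = ½ <-> ½ = ½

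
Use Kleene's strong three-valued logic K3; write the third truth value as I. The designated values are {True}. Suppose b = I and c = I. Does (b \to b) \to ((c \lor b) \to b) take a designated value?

b \to b = I \to I = I  [\lnot I \lor I]
c \lor b = I \lor I = I
(c \lor b) \to b = I \to I = I
(b \to b) \to ((c \lor b) \to b) = I \to I = I
I ∉ {True}.

No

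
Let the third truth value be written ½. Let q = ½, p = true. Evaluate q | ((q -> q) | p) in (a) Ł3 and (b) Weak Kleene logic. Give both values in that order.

true; ½

In Ł3: q -> q = ½ -> ½ = true  [min(1, 1−½+½)]
(q -> q) | p = true | true = true
q | ((q -> q) | p) = ½ | true = true
In Weak Kleene logic: q -> q = ½ -> ½ = ½  [any arg is the third value ⇒ result is the third value]
(q -> q) | p = ½ | true = ½
q | ((q -> q) | p) = ½ | ½ = ½
They differ because Ł3 and Weak Kleene logic treat ½ differently under the binary connectives.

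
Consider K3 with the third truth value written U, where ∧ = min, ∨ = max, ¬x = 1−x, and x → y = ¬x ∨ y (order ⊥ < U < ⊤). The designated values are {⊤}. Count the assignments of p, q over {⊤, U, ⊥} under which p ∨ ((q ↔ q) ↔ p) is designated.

3

Designated under: (p=⊤, q=⊤); (p=⊤, q=U); (p=⊤, q=⊥).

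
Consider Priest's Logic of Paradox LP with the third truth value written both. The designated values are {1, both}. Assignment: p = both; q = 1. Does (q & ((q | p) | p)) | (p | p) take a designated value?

Yes

q | p = 1 | both = 1
(q | p) | p = 1 | both = 1
q & ((q | p) | p) = 1 & 1 = 1
p | p = both | both = both
(q & ((q | p) | p)) | (p | p) = 1 | both = 1
1 ∈ {1, both}.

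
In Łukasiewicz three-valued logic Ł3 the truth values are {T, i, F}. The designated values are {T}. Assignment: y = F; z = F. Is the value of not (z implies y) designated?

z implies y = F implies F = T
not (z implies y) = not T = F
F ∉ {T}.

No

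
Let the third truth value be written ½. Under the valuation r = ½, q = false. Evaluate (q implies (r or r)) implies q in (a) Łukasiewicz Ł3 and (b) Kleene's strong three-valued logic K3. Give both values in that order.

In Łukasiewicz Ł3: r or r = ½ or ½ = ½
q implies (r or r) = false implies ½ = true  [min(1, 1−0+½)]
(q implies (r or r)) implies q = true implies false = false
In Kleene's strong three-valued logic K3: r or r = ½ or ½ = ½
q implies (r or r) = false implies ½ = true
(q implies (r or r)) implies q = true implies false = false

false; false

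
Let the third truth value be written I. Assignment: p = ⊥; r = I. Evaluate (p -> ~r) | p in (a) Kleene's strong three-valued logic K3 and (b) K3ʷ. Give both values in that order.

In Kleene's strong three-valued logic K3: ~r = ~I = I
p -> ~r = ⊥ -> I = ⊤
(p -> ~r) | p = ⊤ | ⊥ = ⊤
In K3ʷ: ~r = ~I = I
p -> ~r = ⊥ -> I = I  [any arg is the third value ⇒ result is the third value]
(p -> ~r) | p = I | ⊥ = I
They differ because Kleene's strong three-valued logic K3 and K3ʷ treat I differently under the binary connectives.

⊤; I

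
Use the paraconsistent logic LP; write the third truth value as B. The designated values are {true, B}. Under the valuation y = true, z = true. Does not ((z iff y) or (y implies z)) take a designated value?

No

z iff y = true iff true = true
y implies z = true implies true = true
(z iff y) or (y implies z) = true or true = true
not ((z iff y) or (y implies z)) = not true = false
false ∉ {true, B}.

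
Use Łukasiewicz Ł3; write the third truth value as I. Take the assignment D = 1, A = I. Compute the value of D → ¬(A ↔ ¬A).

¬A = ¬I = I
A ↔ ¬A = I ↔ I = 1  [1 − |½−½|]
¬(A ↔ ¬A) = ¬1 = 0
D → ¬(A ↔ ¬A) = 1 → 0 = 0

0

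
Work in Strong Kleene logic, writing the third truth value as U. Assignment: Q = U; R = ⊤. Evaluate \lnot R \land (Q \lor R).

\lnot R = \lnot ⊤ = ⊥
Q \lor R = U \lor ⊤ = ⊤
\lnot R \land (Q \lor R) = ⊥ \land ⊤ = ⊥

⊥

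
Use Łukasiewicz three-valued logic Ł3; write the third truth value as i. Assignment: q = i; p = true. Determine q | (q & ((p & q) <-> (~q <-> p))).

i

p & q = true & i = i
~q = ~i = i
~q <-> p = i <-> true = i  [1 − |½−1|]
(p & q) <-> (~q <-> p) = i <-> i = true
q & ((p & q) <-> (~q <-> p)) = i & true = i
q | (q & ((p & q) <-> (~q <-> p))) = i | i = i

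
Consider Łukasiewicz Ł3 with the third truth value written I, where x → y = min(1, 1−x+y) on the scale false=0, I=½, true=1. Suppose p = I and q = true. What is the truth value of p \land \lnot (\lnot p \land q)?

I

\lnot p = \lnot I = I
\lnot p \land q = I \land true = I
\lnot (\lnot p \land q) = \lnot I = I
p \land \lnot (\lnot p \land q) = I \land I = I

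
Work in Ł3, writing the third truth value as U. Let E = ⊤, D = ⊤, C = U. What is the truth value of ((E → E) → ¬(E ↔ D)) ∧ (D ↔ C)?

E → E = ⊤ → ⊤ = ⊤
E ↔ D = ⊤ ↔ ⊤ = ⊤
¬(E ↔ D) = ¬⊤ = ⊥
(E → E) → ¬(E ↔ D) = ⊤ → ⊥ = ⊥
D ↔ C = ⊤ ↔ U = U  [1 − |1−½|]
((E → E) → ¬(E ↔ D)) ∧ (D ↔ C) = ⊥ ∧ U = ⊥

⊥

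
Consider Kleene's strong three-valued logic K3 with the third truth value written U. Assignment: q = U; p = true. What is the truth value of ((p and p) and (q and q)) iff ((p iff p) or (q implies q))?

U

p and p = true and true = true
q and q = U and U = U
(p and p) and (q and q) = true and U = U
p iff p = true iff true = true
q implies q = U implies U = U  [not U or U]
(p iff p) or (q implies q) = true or U = true
((p and p) and (q and q)) iff ((p iff p) or (q implies q)) = U iff true = U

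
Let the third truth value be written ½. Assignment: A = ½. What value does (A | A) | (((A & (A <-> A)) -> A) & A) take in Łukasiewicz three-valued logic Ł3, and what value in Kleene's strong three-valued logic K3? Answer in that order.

½; ½

In Łukasiewicz three-valued logic Ł3: A | A = ½ | ½ = ½
A <-> A = ½ <-> ½ = ⊤  [1 − |½−½|]
A & (A <-> A) = ½ & ⊤ = ½
(A & (A <-> A)) -> A = ½ -> ½ = ⊤
((A & (A <-> A)) -> A) & A = ⊤ & ½ = ½
(A | A) | (((A & (A <-> A)) -> A) & A) = ½ | ½ = ½
In Kleene's strong three-valued logic K3: A | A = ½ | ½ = ½
A <-> A = ½ <-> ½ = ½
A & (A <-> A) = ½ & ½ = ½
(A & (A <-> A)) -> A = ½ -> ½ = ½  [~½ | ½]
((A & (A <-> A)) -> A) & A = ½ & ½ = ½
(A | A) | (((A & (A <-> A)) -> A) & A) = ½ | ½ = ½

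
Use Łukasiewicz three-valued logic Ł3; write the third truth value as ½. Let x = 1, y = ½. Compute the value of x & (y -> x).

1

y -> x = ½ -> 1 = 1  [min(1, 1−½+1)]
x & (y -> x) = 1 & 1 = 1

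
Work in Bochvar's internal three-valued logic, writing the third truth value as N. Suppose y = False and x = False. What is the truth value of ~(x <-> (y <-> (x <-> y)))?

x <-> y = False <-> False = True
y <-> (x <-> y) = False <-> True = False
x <-> (y <-> (x <-> y)) = False <-> False = True
~(x <-> (y <-> (x <-> y))) = ~True = False

False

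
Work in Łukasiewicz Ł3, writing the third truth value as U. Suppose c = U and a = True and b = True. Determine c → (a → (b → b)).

b → b = True → True = True
a → (b → b) = True → True = True
c → (a → (b → b)) = U → True = True  [min(1, 1−½+1)]

True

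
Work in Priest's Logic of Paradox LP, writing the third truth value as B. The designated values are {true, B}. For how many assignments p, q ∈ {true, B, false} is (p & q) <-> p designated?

Of the 9 assignments, 8 give a value in {true, B}.

8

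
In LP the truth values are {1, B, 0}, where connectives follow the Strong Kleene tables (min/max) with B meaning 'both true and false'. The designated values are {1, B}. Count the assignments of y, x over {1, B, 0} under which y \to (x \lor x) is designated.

8

Of the 9 assignments, 8 give a value in {1, B}.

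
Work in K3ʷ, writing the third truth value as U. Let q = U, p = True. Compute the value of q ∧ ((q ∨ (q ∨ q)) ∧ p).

U

q ∨ q = U ∨ U = U
q ∨ (q ∨ q) = U ∨ U = U
(q ∨ (q ∨ q)) ∧ p = U ∧ True = U
q ∧ ((q ∨ (q ∨ q)) ∧ p) = U ∧ U = U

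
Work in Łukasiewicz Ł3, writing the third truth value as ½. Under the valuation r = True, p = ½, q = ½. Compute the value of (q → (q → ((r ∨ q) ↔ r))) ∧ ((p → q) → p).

½

r ∨ q = True ∨ ½ = True
(r ∨ q) ↔ r = True ↔ True = True
q → ((r ∨ q) ↔ r) = ½ → True = True  [min(1, 1−½+1)]
q → (q → ((r ∨ q) ↔ r)) = ½ → True = True
p → q = ½ → ½ = True
(p → q) → p = True → ½ = ½
(q → (q → ((r ∨ q) ↔ r))) ∧ ((p → q) → p) = True ∧ ½ = ½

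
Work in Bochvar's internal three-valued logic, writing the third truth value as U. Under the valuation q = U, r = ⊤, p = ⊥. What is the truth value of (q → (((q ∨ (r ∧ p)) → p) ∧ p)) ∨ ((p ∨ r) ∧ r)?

U

r ∧ p = ⊤ ∧ ⊥ = ⊥
q ∨ (r ∧ p) = U ∨ ⊥ = U
(q ∨ (r ∧ p)) → p = U → ⊥ = U  [any arg is the third value ⇒ result is the third value]
((q ∨ (r ∧ p)) → p) ∧ p = U ∧ ⊥ = U
q → (((q ∨ (r ∧ p)) → p) ∧ p) = U → U = U
p ∨ r = ⊥ ∨ ⊤ = ⊤
(p ∨ r) ∧ r = ⊤ ∧ ⊤ = ⊤
(q → (((q ∨ (r ∧ p)) → p) ∧ p)) ∨ ((p ∨ r) ∧ r) = U ∨ ⊤ = U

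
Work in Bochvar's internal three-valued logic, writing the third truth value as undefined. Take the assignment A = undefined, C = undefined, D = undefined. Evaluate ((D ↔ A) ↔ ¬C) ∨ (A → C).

D ↔ A = undefined ↔ undefined = undefined
¬C = ¬undefined = undefined
(D ↔ A) ↔ ¬C = undefined ↔ undefined = undefined
A → C = undefined → undefined = undefined
((D ↔ A) ↔ ¬C) ∨ (A → C) = undefined ∨ undefined = undefined

undefined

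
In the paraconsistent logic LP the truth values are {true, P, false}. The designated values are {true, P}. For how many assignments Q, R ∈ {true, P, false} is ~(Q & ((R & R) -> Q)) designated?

6

Of the 9 assignments, 6 give a value in {true, P}.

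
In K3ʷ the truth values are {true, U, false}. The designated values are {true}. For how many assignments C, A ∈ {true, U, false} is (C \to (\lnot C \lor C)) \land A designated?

Designated under: (C=true, A=true); (C=false, A=true).

2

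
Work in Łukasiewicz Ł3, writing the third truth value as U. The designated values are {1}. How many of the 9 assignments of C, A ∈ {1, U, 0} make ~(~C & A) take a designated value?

5

Of the 9 assignments, 5 give a value in {1}.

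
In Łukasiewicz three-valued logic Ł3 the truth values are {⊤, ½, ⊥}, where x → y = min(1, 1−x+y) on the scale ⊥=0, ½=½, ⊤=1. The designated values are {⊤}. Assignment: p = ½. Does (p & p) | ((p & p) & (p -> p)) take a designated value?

p & p = ½ & ½ = ½
p & p = ½ & ½ = ½
p -> p = ½ -> ½ = ⊤  [min(1, 1−½+½)]
(p & p) & (p -> p) = ½ & ⊤ = ½
(p & p) | ((p & p) & (p -> p)) = ½ | ½ = ½
½ ∉ {⊤}.

No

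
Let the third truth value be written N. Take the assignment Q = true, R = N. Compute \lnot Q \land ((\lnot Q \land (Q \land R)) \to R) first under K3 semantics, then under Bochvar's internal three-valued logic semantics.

false; N

In K3: \lnot Q = \lnot true = false
\lnot Q = \lnot true = false
Q \land R = true \land N = N
\lnot Q \land (Q \land R) = false \land N = false
(\lnot Q \land (Q \land R)) \to R = false \to N = true  [\lnot false \lor N]
\lnot Q \land ((\lnot Q \land (Q \land R)) \to R) = false \land true = false
In Bochvar's internal three-valued logic: \lnot Q = \lnot true = false
\lnot Q = \lnot true = false
Q \land R = true \land N = N
\lnot Q \land (Q \land R) = false \land N = N
(\lnot Q \land (Q \land R)) \to R = N \to N = N  [any arg is the third value ⇒ result is the third value]
\lnot Q \land ((\lnot Q \land (Q \land R)) \to R) = false \land N = N
They differ because K3 and Bochvar's internal three-valued logic treat N differently under the binary connectives.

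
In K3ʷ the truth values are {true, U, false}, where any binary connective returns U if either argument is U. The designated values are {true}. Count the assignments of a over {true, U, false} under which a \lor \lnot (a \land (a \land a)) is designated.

a=true: true ✓
a=U: U ·
a=false: true ✓

2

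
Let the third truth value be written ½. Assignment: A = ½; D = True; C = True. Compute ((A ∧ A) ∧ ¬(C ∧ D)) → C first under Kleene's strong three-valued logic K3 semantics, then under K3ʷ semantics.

In Kleene's strong three-valued logic K3: A ∧ A = ½ ∧ ½ = ½
C ∧ D = True ∧ True = True
¬(C ∧ D) = ¬True = False
(A ∧ A) ∧ ¬(C ∧ D) = ½ ∧ False = False
((A ∧ A) ∧ ¬(C ∧ D)) → C = False → True = True
In K3ʷ: A ∧ A = ½ ∧ ½ = ½
C ∧ D = True ∧ True = True
¬(C ∧ D) = ¬True = False
(A ∧ A) ∧ ¬(C ∧ D) = ½ ∧ False = ½
((A ∧ A) ∧ ¬(C ∧ D)) → C = ½ → True = ½  [any arg is the third value ⇒ result is the third value]
They differ because Kleene's strong three-valued logic K3 and K3ʷ treat ½ differently under the binary connectives.

True; ½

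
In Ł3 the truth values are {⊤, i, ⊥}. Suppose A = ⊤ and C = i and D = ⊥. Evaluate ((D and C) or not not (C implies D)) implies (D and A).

i

D and C = ⊥ and i = ⊥
C implies D = i implies ⊥ = i  [min(1, 1−½+0)]
not (C implies D) = not i = i
not not (C implies D) = not i = i
(D and C) or not not (C implies D) = ⊥ or i = i
D and A = ⊥ and ⊤ = ⊥
((D and C) or not not (C implies D)) implies (D and A) = i implies ⊥ = i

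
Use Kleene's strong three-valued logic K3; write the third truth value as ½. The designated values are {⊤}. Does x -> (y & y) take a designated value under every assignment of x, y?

Countermodel: x=⊤, y=½ gives ½, which is not designated.

No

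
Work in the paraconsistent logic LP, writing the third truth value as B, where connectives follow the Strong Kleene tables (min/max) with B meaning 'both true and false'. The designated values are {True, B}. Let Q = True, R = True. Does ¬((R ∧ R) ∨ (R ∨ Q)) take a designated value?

R ∧ R = True ∧ True = True
R ∨ Q = True ∨ True = True
(R ∧ R) ∨ (R ∨ Q) = True ∨ True = True
¬((R ∧ R) ∨ (R ∨ Q)) = ¬True = False
False ∉ {True, B}.

No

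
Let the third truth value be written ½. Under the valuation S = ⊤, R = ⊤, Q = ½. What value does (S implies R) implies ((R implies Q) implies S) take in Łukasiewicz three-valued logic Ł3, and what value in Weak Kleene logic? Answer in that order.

⊤; ½

In Łukasiewicz three-valued logic Ł3: S implies R = ⊤ implies ⊤ = ⊤
R implies Q = ⊤ implies ½ = ½  [min(1, 1−1+½)]
(R implies Q) implies S = ½ implies ⊤ = ⊤
(S implies R) implies ((R implies Q) implies S) = ⊤ implies ⊤ = ⊤
In Weak Kleene logic: S implies R = ⊤ implies ⊤ = ⊤
R implies Q = ⊤ implies ½ = ½  [any arg is the third value ⇒ result is the third value]
(R implies Q) implies S = ½ implies ⊤ = ½
(S implies R) implies ((R implies Q) implies S) = ⊤ implies ½ = ½
They differ because Łukasiewicz three-valued logic Ł3 and Weak Kleene logic treat ½ differently under the binary connectives.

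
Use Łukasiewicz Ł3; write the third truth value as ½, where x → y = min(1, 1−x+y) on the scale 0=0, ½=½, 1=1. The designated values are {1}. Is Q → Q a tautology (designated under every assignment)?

Yes

Every assignment of Q over {1, ½, 0} gives a value in {1}.
In particular, with Q=½: Q → Q = 1.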